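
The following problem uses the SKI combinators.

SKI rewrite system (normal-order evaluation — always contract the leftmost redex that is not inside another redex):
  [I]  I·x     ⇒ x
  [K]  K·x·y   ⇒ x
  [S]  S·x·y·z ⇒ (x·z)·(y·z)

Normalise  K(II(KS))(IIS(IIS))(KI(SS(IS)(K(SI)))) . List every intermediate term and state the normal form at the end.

Answer: normal form = S  (in 4 steps)

Derivation:
  start: K(II(KS))(IIS(IIS))(KI(SS(IS)(K(SI))))
  [1] II(KS)(KI(SS(IS)(K(SI))))
  [2] I(KS)(KI(SS(IS)(K(SI))))
  [3] KS(KI(SS(IS)(K(SI))))
  [4] S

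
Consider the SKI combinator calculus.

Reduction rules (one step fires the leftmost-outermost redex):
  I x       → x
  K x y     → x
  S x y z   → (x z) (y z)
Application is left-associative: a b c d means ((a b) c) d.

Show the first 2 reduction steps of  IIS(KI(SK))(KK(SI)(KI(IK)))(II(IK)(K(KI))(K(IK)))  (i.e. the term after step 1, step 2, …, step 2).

Answer: after 2 steps: S(KI(SK))(KK(SI)(KI(IK)))(II(IK)(K(KI))(K(IK)))

Working:
  start: IIS(KI(SK))(KK(SI)(KI(IK)))(II(IK)(K(KI))(K(IK)))
  step 1: IS(KI(SK))(KK(SI)(KI(IK)))(II(IK)(K(KI))(K(IK)))
  step 2: S(KI(SK))(KK(SI)(KI(IK)))(II(IK)(K(KI))(K(IK)))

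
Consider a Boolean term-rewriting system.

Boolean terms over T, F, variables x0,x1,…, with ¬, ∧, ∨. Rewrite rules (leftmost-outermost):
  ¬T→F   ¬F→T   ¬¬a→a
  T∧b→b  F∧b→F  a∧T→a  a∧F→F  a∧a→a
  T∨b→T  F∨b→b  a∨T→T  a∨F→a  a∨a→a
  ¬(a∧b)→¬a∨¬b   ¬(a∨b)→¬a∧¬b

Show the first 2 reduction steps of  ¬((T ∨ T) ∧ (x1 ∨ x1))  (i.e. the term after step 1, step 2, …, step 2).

  start: ¬((T ∨ T) ∧ (x1 ∨ x1))
  step 1: ¬(T ∨ T) ∨ ¬(x1 ∨ x1)
  step 2: (¬T ∧ ¬T) ∨ ¬(x1 ∨ x1)

Answer: after 2 steps: (¬T ∧ ¬T) ∨ ¬(x1 ∨ x1)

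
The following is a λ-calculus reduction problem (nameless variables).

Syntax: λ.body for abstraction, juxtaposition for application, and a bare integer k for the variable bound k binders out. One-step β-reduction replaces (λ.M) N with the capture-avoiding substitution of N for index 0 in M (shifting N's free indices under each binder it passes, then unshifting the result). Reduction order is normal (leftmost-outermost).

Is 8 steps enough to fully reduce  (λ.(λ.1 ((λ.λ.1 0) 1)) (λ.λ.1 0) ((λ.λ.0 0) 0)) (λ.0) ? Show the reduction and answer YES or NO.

Answer: YES — reaches normal form λ.0 0 in 7 ≤ 8 steps

Working:
  start: (λ.(λ.1 ((λ.λ.1 0) 1)) (λ.λ.1 0) ((λ.λ.0 0) 0)) (λ.0)
  [1] (λ.(λ.0) ((λ.λ.1 0) (λ.0))) (λ.λ.1 0) ((λ.λ.0 0) (λ.0))
  [2] (λ.0) ((λ.λ.1 0) (λ.0)) ((λ.λ.0 0) (λ.0))
  [3] (λ.λ.1 0) (λ.0) ((λ.λ.0 0) (λ.0))
  [4] (λ.(λ.0) 0) ((λ.λ.0 0) (λ.0))
  [5] (λ.0) ((λ.λ.0 0) (λ.0))
  [6] (λ.λ.0 0) (λ.0)
  [7] λ.0 0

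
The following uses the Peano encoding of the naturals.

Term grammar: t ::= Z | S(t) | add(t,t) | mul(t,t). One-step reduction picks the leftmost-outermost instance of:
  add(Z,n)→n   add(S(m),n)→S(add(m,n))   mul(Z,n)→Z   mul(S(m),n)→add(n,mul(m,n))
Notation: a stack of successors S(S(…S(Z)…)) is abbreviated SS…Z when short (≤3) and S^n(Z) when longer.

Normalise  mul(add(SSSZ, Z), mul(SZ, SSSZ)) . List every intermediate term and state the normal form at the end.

Answer: normal form = S^9(Z)  (in 38 steps)

Reduction:
  start: mul(add(SSSZ, Z), mul(SZ, SSSZ))
  →1  mul(S(add(SSZ, Z)), mul(SZ, SSSZ))
  →2  add(mul(SZ, SSSZ), mul(add(SSZ, Z), mul(SZ, SSSZ)))
  →3  add(add(SSSZ, mul(Z, SSSZ)), mul(add(SSZ, Z), mul(SZ, SSSZ)))
  →4  add(S(add(SSZ, mul(Z, SSSZ))), mul(add(SSZ, Z), mul(SZ, SSSZ)))
  →5  S(add(add(SSZ, mul(Z, SSSZ)), mul(add(SSZ, Z), mul(SZ, SSSZ))))
  →6  S(add(S(add(SZ, mul(Z, SSSZ))), mul(add(SSZ, Z), mul(SZ, SSSZ))))
  →7  S(S(add(add(SZ, mul(Z, SSSZ)), mul(add(SSZ, Z), mul(SZ, SSSZ)))))
  →8  S(S(add(S(add(Z, mul(Z, SSSZ))), mul(add(SSZ, Z), mul(SZ, SSSZ)))))
  →9  S(S(S(add(add(Z, mul(Z, SSSZ)), mul(add(SSZ, Z), mul(SZ, SSSZ))))))
  →10  S(S(S(add(mul(Z, SSSZ), mul(add(SSZ, Z), mul(SZ, SSSZ))))))
  →11  S(S(S(add(Z, mul(add(SSZ, Z), mul(SZ, SSSZ))))))
  →12  S(S(S(mul(add(SSZ, Z), mul(SZ, SSSZ)))))
  →13  S(S(S(mul(S(add(SZ, Z)), mul(SZ, SSSZ)))))
  →14  S(S(S(add(mul(SZ, SSSZ), mul(add(SZ, Z), mul(SZ, SSSZ))))))
  →15  S(S(S(add(add(SSSZ, mul(Z, SSSZ)), mul(add(SZ, Z), mul(SZ, SSSZ))))))
  →16  S(S(S(add(S(add(SSZ, mul(Z, SSSZ))), mul(add(SZ, Z), mul(SZ, SSSZ))))))
  →17  S(S(S(S(add(add(SSZ, mul(Z, SSSZ)), mul(add(SZ, Z), mul(SZ, SSSZ)))))))
  →18  S(S(S(S(add(S(add(SZ, mul(Z, SSSZ))), mul(add(SZ, Z), mul(SZ, SSSZ)))))))
  →19  S(S(S(S(S(add(add(SZ, mul(Z, SSSZ)), mul(add(SZ, Z), mul(SZ, SSSZ))))))))
  →20  S(S(S(S(S(add(S(add(Z, mul(Z, SSSZ))), mul(add(SZ, Z), mul(SZ, SSSZ))))))))
  →21  S(S(S(S(S(S(add(add(Z, mul(Z, SSSZ)), mul(add(SZ, Z), mul(SZ, SSSZ)))))))))
  →22  S(S(S(S(S(S(add(mul(Z, SSSZ), mul(add(SZ, Z), mul(SZ, SSSZ)))))))))
  →23  S(S(S(S(S(S(add(Z, mul(add(SZ, Z), mul(SZ, SSSZ)))))))))
  →24  S(S(S(S(S(S(mul(add(SZ, Z), mul(SZ, SSSZ))))))))
  →25  S(S(S(S(S(S(mul(S(add(Z, Z)), mul(SZ, SSSZ))))))))
  →26  S(S(S(S(S(S(add(mul(SZ, SSSZ), mul(add(Z, Z), mul(SZ, SSSZ)))))))))
  →27  S(S(S(S(S(S(add(add(SSSZ, mul(Z, SSSZ)), mul(add(Z, Z), mul(SZ, SSSZ)))))))))
  →28  S(S(S(S(S(S(add(S(add(SSZ, mul(Z, SSSZ))), mul(add(Z, Z), mul(SZ, SSSZ)))))))))
  →29  S(S(S(S(S(S(S(add(add(SSZ, mul(Z, SSSZ)), mul(add(Z, Z), mul(SZ, SSSZ))))))))))
  →30  S(S(S(S(S(S(S(add(S(add(SZ, mul(Z, SSSZ))), mul(add(Z, Z), mul(SZ, SSSZ))))))))))
  →31  S(S(S(S(S(S(S(S(add(add(SZ, mul(Z, SSSZ)), mul(add(Z, Z), mul(SZ, SSSZ)))))))))))
  →32  S(S(S(S(S(S(S(S(add(S(add(Z, mul(Z, SSSZ))), mul(add(Z, Z), mul(SZ, SSSZ)))))))))))
  →33  S(S(S(S(S(S(S(S(S(add(add(Z, mul(Z, SSSZ)), mul(add(Z, Z), mul(SZ, SSSZ))))))))))))
  →34  S(S(S(S(S(S(S(S(S(add(mul(Z, SSSZ), mul(add(Z, Z), mul(SZ, SSSZ))))))))))))
  →35  S(S(S(S(S(S(S(S(S(add(Z, mul(add(Z, Z), mul(SZ, SSSZ))))))))))))
  →36  S(S(S(S(S(S(S(S(S(mul(add(Z, Z), mul(SZ, SSSZ)))))))))))
  →37  S(S(S(S(S(S(S(S(S(mul(Z, mul(SZ, SSSZ)))))))))))
  →38  S^9(Z)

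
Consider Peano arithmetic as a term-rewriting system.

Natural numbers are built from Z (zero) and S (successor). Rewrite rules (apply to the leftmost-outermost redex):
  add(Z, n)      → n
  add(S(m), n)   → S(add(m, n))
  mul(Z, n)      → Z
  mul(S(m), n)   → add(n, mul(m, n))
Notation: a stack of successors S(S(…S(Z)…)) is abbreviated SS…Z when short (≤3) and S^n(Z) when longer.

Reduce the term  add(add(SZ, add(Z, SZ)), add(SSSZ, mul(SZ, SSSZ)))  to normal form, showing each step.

Answer: normal form = S^8(Z)  (in 16 steps)

Reduction:
  start: add(add(SZ, add(Z, SZ)), add(SSSZ, mul(SZ, SSSZ)))
  →1  add(S(add(Z, add(Z, SZ))), add(SSSZ, mul(SZ, SSSZ)))
  →2  S(add(add(Z, add(Z, SZ)), add(SSSZ, mul(SZ, SSSZ))))
  →3  S(add(add(Z, SZ), add(SSSZ, mul(SZ, SSSZ))))
  →4  S(add(SZ, add(SSSZ, mul(SZ, SSSZ))))
  →5  S(S(add(Z, add(SSSZ, mul(SZ, SSSZ)))))
  →6  S(S(add(SSSZ, mul(SZ, SSSZ))))
  →7  S(S(S(add(SSZ, mul(SZ, SSSZ)))))
  →8  S(S(S(S(add(SZ, mul(SZ, SSSZ))))))
  →9  S(S(S(S(S(add(Z, mul(SZ, SSSZ)))))))
  →10  S(S(S(S(S(mul(SZ, SSSZ))))))
  →11  S(S(S(S(S(add(SSSZ, mul(Z, SSSZ)))))))
  →12  S(S(S(S(S(S(add(SSZ, mul(Z, SSSZ))))))))
  →13  S(S(S(S(S(S(S(add(SZ, mul(Z, SSSZ)))))))))
  →14  S(S(S(S(S(S(S(S(add(Z, mul(Z, SSSZ))))))))))
  →15  S(S(S(S(S(S(S(S(mul(Z, SSSZ)))))))))
  →16  S^8(Z)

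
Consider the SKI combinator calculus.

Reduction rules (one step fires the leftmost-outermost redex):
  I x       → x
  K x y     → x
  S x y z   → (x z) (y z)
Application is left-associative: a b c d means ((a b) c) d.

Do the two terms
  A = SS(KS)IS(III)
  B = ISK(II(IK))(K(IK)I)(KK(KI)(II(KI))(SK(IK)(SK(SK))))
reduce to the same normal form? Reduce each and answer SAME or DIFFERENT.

Term A:
  start: SS(KS)IS(III)
  [1] SI(KSI)S(III)
  [2] IS(KSIS)(III)
  [3] S(KSIS)(III)
  [4] S(SS)(III)
  [5] S(SS)(II)
  [6] S(SS)I

Term B:
  start: ISK(II(IK))(K(IK)I)(KK(KI)(II(KI))(SK(IK)(SK(SK))))
  [1] SK(II(IK))(K(IK)I)(KK(KI)(II(KI))(SK(IK)(SK(SK))))
  [2] K(K(IK)I)(II(IK)(K(IK)I))(KK(KI)(II(KI))(SK(IK)(SK(SK))))
  [3] K(IK)I(KK(KI)(II(KI))(SK(IK)(SK(SK))))
  [4] IK(KK(KI)(II(KI))(SK(IK)(SK(SK))))
  [5] K(KK(KI)(II(KI))(SK(IK)(SK(SK))))
  [6] K(K(II(KI))(SK(IK)(SK(SK))))
  [7] K(II(KI))
  [8] K(I(KI))
  [9] K(KI)

Answer: DIFFERENT — A ⇓ S(SS)I, B ⇓ K(KI)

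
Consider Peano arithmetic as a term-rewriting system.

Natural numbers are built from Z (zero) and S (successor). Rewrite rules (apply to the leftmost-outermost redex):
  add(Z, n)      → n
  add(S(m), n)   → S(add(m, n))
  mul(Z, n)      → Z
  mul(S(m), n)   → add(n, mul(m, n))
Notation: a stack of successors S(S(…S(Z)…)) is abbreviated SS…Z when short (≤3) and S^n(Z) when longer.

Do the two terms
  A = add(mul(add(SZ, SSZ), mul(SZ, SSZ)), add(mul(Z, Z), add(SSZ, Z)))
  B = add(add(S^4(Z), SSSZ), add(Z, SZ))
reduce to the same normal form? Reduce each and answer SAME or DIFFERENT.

Term A:
  start: add(mul(add(SZ, SSZ), mul(SZ, SSZ)), add(mul(Z, Z), add(SSZ, Z)))
  →1  add(mul(S(add(Z, SSZ)), mul(SZ, SSZ)), add(mul(Z, Z), add(SSZ, Z)))
  →2  add(add(mul(SZ, SSZ), mul(add(Z, SSZ), mul(SZ, SSZ))), add(mul(Z, Z), add(SSZ, Z)))
  →3  add(add(add(SSZ, mul(Z, SSZ)), mul(add(Z, SSZ), mul(SZ, SSZ))), add(mul(Z, Z), add(SSZ, Z)))
  →4  add(add(S(add(SZ, mul(Z, SSZ))), mul(add(Z, SSZ), mul(SZ, SSZ))), add(mul(Z, Z), add(SSZ, Z)))
  →5  add(S(add(add(SZ, mul(Z, SSZ)), mul(add(Z, SSZ), mul(SZ, SSZ)))), add(mul(Z, Z), add(SSZ, Z)))
  →6  S(add(add(add(SZ, mul(Z, SSZ)), mul(add(Z, SSZ), mul(SZ, SSZ))), add(mul(Z, Z), add(SSZ, Z))))
  →7  S(add(add(S(add(Z, mul(Z, SSZ))), mul(add(Z, SSZ), mul(SZ, SSZ))), add(mul(Z, Z), add(SSZ, Z))))
  →8  S(add(S(add(add(Z, mul(Z, SSZ)), mul(add(Z, SSZ), mul(SZ, SSZ)))), add(mul(Z, Z), add(SSZ, Z))))
  →9  S(S(add(add(add(Z, mul(Z, SSZ)), mul(add(Z, SSZ), mul(SZ, SSZ))), add(mul(Z, Z), add(SSZ, Z)))))
  →10  S(S(add(add(mul(Z, SSZ), mul(add(Z, SSZ), mul(SZ, SSZ))), add(mul(Z, Z), add(SSZ, Z)))))
  →11  S(S(add(add(Z, mul(add(Z, SSZ), mul(SZ, SSZ))), add(mul(Z, Z), add(SSZ, Z)))))
  →12  S(S(add(mul(add(Z, SSZ), mul(SZ, SSZ)), add(mul(Z, Z), add(SSZ, Z)))))
  →13  S(S(add(mul(SSZ, mul(SZ, SSZ)), add(mul(Z, Z), add(SSZ, Z)))))
  →14  S(S(add(add(mul(SZ, SSZ), mul(SZ, mul(SZ, SSZ))), add(mul(Z, Z), add(SSZ, Z)))))
  →15  S(S(add(add(add(SSZ, mul(Z, SSZ)), mul(SZ, mul(SZ, SSZ))), add(mul(Z, Z), add(SSZ, Z)))))
  →16  S(S(add(add(S(add(SZ, mul(Z, SSZ))), mul(SZ, mul(SZ, SSZ))), add(mul(Z, Z), add(SSZ, Z)))))
  →17  S(S(add(S(add(add(SZ, mul(Z, SSZ)), mul(SZ, mul(SZ, SSZ)))), add(mul(Z, Z), add(SSZ, Z)))))
  →18  S(S(S(add(add(add(SZ, mul(Z, SSZ)), mul(SZ, mul(SZ, SSZ))), add(mul(Z, Z), add(SSZ, Z))))))
  →19  S(S(S(add(add(S(add(Z, mul(Z, SSZ))), mul(SZ, mul(SZ, SSZ))), add(mul(Z, Z), add(SSZ, Z))))))
  →20  S(S(S(add(S(add(add(Z, mul(Z, SSZ)), mul(SZ, mul(SZ, SSZ)))), add(mul(Z, Z), add(SSZ, Z))))))
  →21  S(S(S(S(add(add(add(Z, mul(Z, SSZ)), mul(SZ, mul(SZ, SSZ))), add(mul(Z, Z), add(SSZ, Z)))))))
  →22  S(S(S(S(add(add(mul(Z, SSZ), mul(SZ, mul(SZ, SSZ))), add(mul(Z, Z), add(SSZ, Z)))))))
  →23  S(S(S(S(add(add(Z, mul(SZ, mul(SZ, SSZ))), add(mul(Z, Z), add(SSZ, Z)))))))
  →24  S(S(S(S(add(mul(SZ, mul(SZ, SSZ)), add(mul(Z, Z), add(SSZ, Z)))))))
  →25  S(S(S(S(add(add(mul(SZ, SSZ), mul(Z, mul(SZ, SSZ))), add(mul(Z, Z), add(SSZ, Z)))))))
  →26  S(S(S(S(add(add(add(SSZ, mul(Z, SSZ)), mul(Z, mul(SZ, SSZ))), add(mul(Z, Z), add(SSZ, Z)))))))
  →27  S(S(S(S(add(add(S(add(SZ, mul(Z, SSZ))), mul(Z, mul(SZ, SSZ))), add(mul(Z, Z), add(SSZ, Z)))))))
  →28  S(S(S(S(add(S(add(add(SZ, mul(Z, SSZ)), mul(Z, mul(SZ, SSZ)))), add(mul(Z, Z), add(SSZ, Z)))))))
  →29  S(S(S(S(S(add(add(add(SZ, mul(Z, SSZ)), mul(Z, mul(SZ, SSZ))), add(mul(Z, Z), add(SSZ, Z))))))))
  →30  S(S(S(S(S(add(add(S(add(Z, mul(Z, SSZ))), mul(Z, mul(SZ, SSZ))), add(mul(Z, Z), add(SSZ, Z))))))))
  →31  S(S(S(S(S(add(S(add(add(Z, mul(Z, SSZ)), mul(Z, mul(SZ, SSZ)))), add(mul(Z, Z), add(SSZ, Z))))))))
  →32  S(S(S(S(S(S(add(add(add(Z, mul(Z, SSZ)), mul(Z, mul(SZ, SSZ))), add(mul(Z, Z), add(SSZ, Z)))))))))
  →33  S(S(S(S(S(S(add(add(mul(Z, SSZ), mul(Z, mul(SZ, SSZ))), add(mul(Z, Z), add(SSZ, Z)))))))))
  →34  S(S(S(S(S(S(add(add(Z, mul(Z, mul(SZ, SSZ))), add(mul(Z, Z), add(SSZ, Z)))))))))
  →35  S(S(S(S(S(S(add(mul(Z, mul(SZ, SSZ)), add(mul(Z, Z), add(SSZ, Z)))))))))
  →36  S(S(S(S(S(S(add(Z, add(mul(Z, Z), add(SSZ, Z)))))))))
  →37  S(S(S(S(S(S(add(mul(Z, Z), add(SSZ, Z))))))))
  →38  S(S(S(S(S(S(add(Z, add(SSZ, Z))))))))
  →39  S(S(S(S(S(S(add(SSZ, Z)))))))
  →40  S(S(S(S(S(S(S(add(SZ, Z))))))))
  →41  S(S(S(S(S(S(S(S(add(Z, Z)))))))))
  →42  S^8(Z)

Term B:
  start: add(add(S^4(Z), SSSZ), add(Z, SZ))
  →1  add(S(add(SSSZ, SSSZ)), add(Z, SZ))
  →2  S(add(add(SSSZ, SSSZ), add(Z, SZ)))
  →3  S(add(S(add(SSZ, SSSZ)), add(Z, SZ)))
  →4  S(S(add(add(SSZ, SSSZ), add(Z, SZ))))
  →5  S(S(add(S(add(SZ, SSSZ)), add(Z, SZ))))
  →6  S(S(S(add(add(SZ, SSSZ), add(Z, SZ)))))
  →7  S(S(S(add(S(add(Z, SSSZ)), add(Z, SZ)))))
  →8  S(S(S(S(add(add(Z, SSSZ), add(Z, SZ))))))
  →9  S(S(S(S(add(SSSZ, add(Z, SZ))))))
  →10  S(S(S(S(S(add(SSZ, add(Z, SZ)))))))
  →11  S(S(S(S(S(S(add(SZ, add(Z, SZ))))))))
  →12  S(S(S(S(S(S(S(add(Z, add(Z, SZ)))))))))
  →13  S(S(S(S(S(S(S(add(Z, SZ))))))))
  →14  S^8(Z)

Answer: SAME — A ⇓ S^8(Z), B ⇓ S^8(Z)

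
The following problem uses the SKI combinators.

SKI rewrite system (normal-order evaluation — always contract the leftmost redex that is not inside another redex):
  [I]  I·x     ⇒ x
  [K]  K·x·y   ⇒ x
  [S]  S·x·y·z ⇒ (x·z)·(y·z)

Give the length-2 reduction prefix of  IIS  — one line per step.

Answer: after 2 steps: S

Working:
  start: IIS
  [1] IS
  [2] S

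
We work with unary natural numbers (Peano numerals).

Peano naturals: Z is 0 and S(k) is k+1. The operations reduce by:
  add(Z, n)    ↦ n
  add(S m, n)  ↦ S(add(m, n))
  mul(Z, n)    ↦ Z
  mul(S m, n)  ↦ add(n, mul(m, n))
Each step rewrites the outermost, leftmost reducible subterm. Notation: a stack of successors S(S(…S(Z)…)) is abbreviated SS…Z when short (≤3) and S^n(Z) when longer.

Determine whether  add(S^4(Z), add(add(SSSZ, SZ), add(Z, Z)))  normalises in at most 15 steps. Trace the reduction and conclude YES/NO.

  start: add(S^4(Z), add(add(SSSZ, SZ), add(Z, Z)))
  [1] S(add(SSSZ, add(add(SSSZ, SZ), add(Z, Z))))
  [2] S(S(add(SSZ, add(add(SSSZ, SZ), add(Z, Z)))))
  [3] S(S(S(add(SZ, add(add(SSSZ, SZ), add(Z, Z))))))
  [4] S(S(S(S(add(Z, add(add(SSSZ, SZ), add(Z, Z)))))))
  [5] S(S(S(S(add(add(SSSZ, SZ), add(Z, Z))))))
  [6] S(S(S(S(add(S(add(SSZ, SZ)), add(Z, Z))))))
  [7] S(S(S(S(S(add(add(SSZ, SZ), add(Z, Z)))))))
  [8] S(S(S(S(S(add(S(add(SZ, SZ)), add(Z, Z)))))))
  [9] S(S(S(S(S(S(add(add(SZ, SZ), add(Z, Z))))))))
  [10] S(S(S(S(S(S(add(S(add(Z, SZ)), add(Z, Z))))))))
  [11] S(S(S(S(S(S(S(add(add(Z, SZ), add(Z, Z)))))))))
  [12] S(S(S(S(S(S(S(add(SZ, add(Z, Z)))))))))
  [13] S(S(S(S(S(S(S(S(add(Z, add(Z, Z))))))))))
  [14] S(S(S(S(S(S(S(S(add(Z, Z)))))))))
  [15] S^8(Z)

Answer: YES — reaches normal form S^8(Z) in 15 ≤ 15 steps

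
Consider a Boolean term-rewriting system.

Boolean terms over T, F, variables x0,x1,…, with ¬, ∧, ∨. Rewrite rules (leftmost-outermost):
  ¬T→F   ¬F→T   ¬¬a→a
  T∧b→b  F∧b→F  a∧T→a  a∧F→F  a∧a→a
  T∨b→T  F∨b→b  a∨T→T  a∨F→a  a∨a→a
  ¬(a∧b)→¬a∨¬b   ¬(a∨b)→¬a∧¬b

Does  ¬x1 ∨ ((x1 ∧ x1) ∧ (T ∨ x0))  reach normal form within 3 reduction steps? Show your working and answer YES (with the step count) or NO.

  start: ¬x1 ∨ ((x1 ∧ x1) ∧ (T ∨ x0))
  [1] ¬x1 ∨ (x1 ∧ (T ∨ x0))
  [2] ¬x1 ∨ (x1 ∧ T)
  [3] ¬x1 ∨ x1

Answer: YES — reaches normal form ¬x1 ∨ x1 in 3 ≤ 3 steps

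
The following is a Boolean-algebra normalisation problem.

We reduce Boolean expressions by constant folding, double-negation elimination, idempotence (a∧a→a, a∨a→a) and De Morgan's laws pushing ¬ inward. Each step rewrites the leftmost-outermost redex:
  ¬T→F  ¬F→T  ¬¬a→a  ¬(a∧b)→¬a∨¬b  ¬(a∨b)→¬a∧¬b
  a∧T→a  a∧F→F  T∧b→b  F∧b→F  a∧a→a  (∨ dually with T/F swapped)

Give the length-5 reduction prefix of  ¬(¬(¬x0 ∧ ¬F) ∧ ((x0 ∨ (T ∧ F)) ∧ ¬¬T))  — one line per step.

  start: ¬(¬(¬x0 ∧ ¬F) ∧ ((x0 ∨ (T ∧ F)) ∧ ¬¬T))
  →1  ¬¬(¬x0 ∧ ¬F) ∨ ¬((x0 ∨ (T ∧ F)) ∧ ¬¬T)
  →2  (¬x0 ∧ ¬F) ∨ ¬((x0 ∨ (T ∧ F)) ∧ ¬¬T)
  →3  (¬x0 ∧ T) ∨ ¬((x0 ∨ (T ∧ F)) ∧ ¬¬T)
  →4  ¬x0 ∨ ¬((x0 ∨ (T ∧ F)) ∧ ¬¬T)
  →5  ¬x0 ∨ (¬(x0 ∨ (T ∧ F)) ∨ ¬¬¬T)

Answer: after 5 steps: ¬x0 ∨ (¬(x0 ∨ (T ∧ F)) ∨ ¬¬¬T)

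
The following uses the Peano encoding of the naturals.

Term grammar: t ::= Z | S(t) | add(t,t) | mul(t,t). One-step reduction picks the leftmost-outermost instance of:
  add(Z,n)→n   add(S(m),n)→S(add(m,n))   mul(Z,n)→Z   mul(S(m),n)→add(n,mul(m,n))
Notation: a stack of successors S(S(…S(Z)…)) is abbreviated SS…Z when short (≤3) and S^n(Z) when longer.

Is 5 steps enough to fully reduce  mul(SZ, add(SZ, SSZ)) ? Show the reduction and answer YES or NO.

Answer: NO — after 5 steps the term is S(S(add(SZ, mul(Z, add(SZ, SSZ))))), not yet normal

Derivation:
  start: mul(SZ, add(SZ, SSZ))
  step 1: add(add(SZ, SSZ), mul(Z, add(SZ, SSZ)))
  step 2: add(S(add(Z, SSZ)), mul(Z, add(SZ, SSZ)))
  step 3: S(add(add(Z, SSZ), mul(Z, add(SZ, SSZ))))
  step 4: S(add(SSZ, mul(Z, add(SZ, SSZ))))
  step 5: S(S(add(SZ, mul(Z, add(SZ, SSZ)))))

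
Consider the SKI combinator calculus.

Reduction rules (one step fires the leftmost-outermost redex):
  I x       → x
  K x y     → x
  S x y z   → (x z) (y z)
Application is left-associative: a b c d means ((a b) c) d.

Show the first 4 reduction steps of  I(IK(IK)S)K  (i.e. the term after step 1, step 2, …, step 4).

  start: I(IK(IK)S)K
  →1  IK(IK)SK
  →2  K(IK)SK
  →3  IKK
  →4  KK

Answer: after 4 steps: KK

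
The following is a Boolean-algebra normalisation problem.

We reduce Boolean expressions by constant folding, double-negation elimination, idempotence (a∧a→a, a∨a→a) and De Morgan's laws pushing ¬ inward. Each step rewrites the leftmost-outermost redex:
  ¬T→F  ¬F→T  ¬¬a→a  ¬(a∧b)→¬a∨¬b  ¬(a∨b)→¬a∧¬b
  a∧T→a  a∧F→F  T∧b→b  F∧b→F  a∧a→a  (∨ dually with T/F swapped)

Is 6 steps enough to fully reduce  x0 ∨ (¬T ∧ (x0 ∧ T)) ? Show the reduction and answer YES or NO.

Answer: YES — reaches normal form x0 in 3 ≤ 6 steps

Reduction:
  start: x0 ∨ (¬T ∧ (x0 ∧ T))
  step 1: x0 ∨ (F ∧ (x0 ∧ T))
  step 2: x0 ∨ F
  step 3: x0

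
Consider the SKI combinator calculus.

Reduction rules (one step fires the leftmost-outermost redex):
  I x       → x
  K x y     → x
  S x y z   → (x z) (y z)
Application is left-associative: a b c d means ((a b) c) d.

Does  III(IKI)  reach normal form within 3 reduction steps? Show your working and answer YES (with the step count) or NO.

  start: III(IKI)
  →1  II(IKI)
  →2  I(IKI)
  →3  IKI

Answer: NO — after 3 steps the term is IKI, not yet normal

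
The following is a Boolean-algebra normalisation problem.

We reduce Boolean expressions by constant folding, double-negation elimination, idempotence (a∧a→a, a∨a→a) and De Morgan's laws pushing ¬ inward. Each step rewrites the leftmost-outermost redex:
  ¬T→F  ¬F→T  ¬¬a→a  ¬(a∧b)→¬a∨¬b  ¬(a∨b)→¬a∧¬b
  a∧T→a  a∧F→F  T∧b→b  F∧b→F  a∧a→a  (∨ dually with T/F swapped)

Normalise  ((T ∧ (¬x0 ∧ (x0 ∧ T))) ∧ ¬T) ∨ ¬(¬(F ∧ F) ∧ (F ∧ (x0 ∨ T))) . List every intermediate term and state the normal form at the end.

  start: ((T ∧ (¬x0 ∧ (x0 ∧ T))) ∧ ¬T) ∨ ¬(¬(F ∧ F) ∧ (F ∧ (x0 ∨ T)))
  [1] ((¬x0 ∧ (x0 ∧ T)) ∧ ¬T) ∨ ¬(¬(F ∧ F) ∧ (F ∧ (x0 ∨ T)))
  [2] ((¬x0 ∧ x0) ∧ ¬T) ∨ ¬(¬(F ∧ F) ∧ (F ∧ (x0 ∨ T)))
  [3] ((¬x0 ∧ x0) ∧ F) ∨ ¬(¬(F ∧ F) ∧ (F ∧ (x0 ∨ T)))
  [4] F ∨ ¬(¬(F ∧ F) ∧ (F ∧ (x0 ∨ T)))
  [5] ¬(¬(F ∧ F) ∧ (F ∧ (x0 ∨ T)))
  [6] ¬¬(F ∧ F) ∨ ¬(F ∧ (x0 ∨ T))
  [7] (F ∧ F) ∨ ¬(F ∧ (x0 ∨ T))
  [8] F ∨ ¬(F ∧ (x0 ∨ T))
  [9] ¬(F ∧ (x0 ∨ T))
  [10] ¬F ∨ ¬(x0 ∨ T)
  [11] T ∨ ¬(x0 ∨ T)
  [12] T

Answer: normal form = T  (in 12 steps)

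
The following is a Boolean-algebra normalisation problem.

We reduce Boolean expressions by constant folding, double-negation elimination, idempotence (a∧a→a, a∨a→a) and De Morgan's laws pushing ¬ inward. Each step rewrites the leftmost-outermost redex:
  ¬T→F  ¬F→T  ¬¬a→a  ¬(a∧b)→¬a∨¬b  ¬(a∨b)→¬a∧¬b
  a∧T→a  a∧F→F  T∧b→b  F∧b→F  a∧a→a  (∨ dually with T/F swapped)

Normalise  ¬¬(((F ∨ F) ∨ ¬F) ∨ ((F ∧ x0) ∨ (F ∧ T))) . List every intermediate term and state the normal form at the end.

  start: ¬¬(((F ∨ F) ∨ ¬F) ∨ ((F ∧ x0) ∨ (F ∧ T)))
  [1] ((F ∨ F) ∨ ¬F) ∨ ((F ∧ x0) ∨ (F ∧ T))
  [2] (F ∨ ¬F) ∨ ((F ∧ x0) ∨ (F ∧ T))
  [3] ¬F ∨ ((F ∧ x0) ∨ (F ∧ T))
  [4] T ∨ ((F ∧ x0) ∨ (F ∧ T))
  [5] T

Answer: normal form = T  (in 5 steps)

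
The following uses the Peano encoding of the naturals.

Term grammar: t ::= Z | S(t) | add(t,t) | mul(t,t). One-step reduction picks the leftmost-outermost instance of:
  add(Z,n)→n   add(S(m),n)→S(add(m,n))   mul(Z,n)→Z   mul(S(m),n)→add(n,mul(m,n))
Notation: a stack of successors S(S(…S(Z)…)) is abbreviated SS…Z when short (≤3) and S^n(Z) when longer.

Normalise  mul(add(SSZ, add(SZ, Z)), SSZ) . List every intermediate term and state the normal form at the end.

Answer: normal form = S^6(Z)  (in 18 steps)

Working:
  start: mul(add(SSZ, add(SZ, Z)), SSZ)
  step 1: mul(S(add(SZ, add(SZ, Z))), SSZ)
  step 2: add(SSZ, mul(add(SZ, add(SZ, Z)), SSZ))
  step 3: S(add(SZ, mul(add(SZ, add(SZ, Z)), SSZ)))
  step 4: S(S(add(Z, mul(add(SZ, add(SZ, Z)), SSZ))))
  step 5: S(S(mul(add(SZ, add(SZ, Z)), SSZ)))
  step 6: S(S(mul(S(add(Z, add(SZ, Z))), SSZ)))
  step 7: S(S(add(SSZ, mul(add(Z, add(SZ, Z)), SSZ))))
  step 8: S(S(S(add(SZ, mul(add(Z, add(SZ, Z)), SSZ)))))
  step 9: S(S(S(S(add(Z, mul(add(Z, add(SZ, Z)), SSZ))))))
  step 10: S(S(S(S(mul(add(Z, add(SZ, Z)), SSZ)))))
  step 11: S(S(S(S(mul(add(SZ, Z), SSZ)))))
  step 12: S(S(S(S(mul(S(add(Z, Z)), SSZ)))))
  step 13: S(S(S(S(add(SSZ, mul(add(Z, Z), SSZ))))))
  step 14: S(S(S(S(S(add(SZ, mul(add(Z, Z), SSZ)))))))
  step 15: S(S(S(S(S(S(add(Z, mul(add(Z, Z), SSZ))))))))
  step 16: S(S(S(S(S(S(mul(add(Z, Z), SSZ)))))))
  step 17: S(S(S(S(S(S(mul(Z, SSZ)))))))
  step 18: S^6(Z)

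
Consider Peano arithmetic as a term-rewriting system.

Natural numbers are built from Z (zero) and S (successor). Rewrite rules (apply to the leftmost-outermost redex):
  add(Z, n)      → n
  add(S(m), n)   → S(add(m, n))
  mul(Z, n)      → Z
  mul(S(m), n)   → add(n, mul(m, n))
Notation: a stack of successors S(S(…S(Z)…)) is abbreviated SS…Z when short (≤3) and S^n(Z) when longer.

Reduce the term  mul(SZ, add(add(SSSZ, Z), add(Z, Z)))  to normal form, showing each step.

  start: mul(SZ, add(add(SSSZ, Z), add(Z, Z)))
  [1] add(add(add(SSSZ, Z), add(Z, Z)), mul(Z, add(add(SSSZ, Z), add(Z, Z))))
  [2] add(add(S(add(SSZ, Z)), add(Z, Z)), mul(Z, add(add(SSSZ, Z), add(Z, Z))))
  [3] add(S(add(add(SSZ, Z), add(Z, Z))), mul(Z, add(add(SSSZ, Z), add(Z, Z))))
  [4] S(add(add(add(SSZ, Z), add(Z, Z)), mul(Z, add(add(SSSZ, Z), add(Z, Z)))))
  [5] S(add(add(S(add(SZ, Z)), add(Z, Z)), mul(Z, add(add(SSSZ, Z), add(Z, Z)))))
  [6] S(add(S(add(add(SZ, Z), add(Z, Z))), mul(Z, add(add(SSSZ, Z), add(Z, Z)))))
  [7] S(S(add(add(add(SZ, Z), add(Z, Z)), mul(Z, add(add(SSSZ, Z), add(Z, Z))))))
  [8] S(S(add(add(S(add(Z, Z)), add(Z, Z)), mul(Z, add(add(SSSZ, Z), add(Z, Z))))))
  [9] S(S(add(S(add(add(Z, Z), add(Z, Z))), mul(Z, add(add(SSSZ, Z), add(Z, Z))))))
  [10] S(S(S(add(add(add(Z, Z), add(Z, Z)), mul(Z, add(add(SSSZ, Z), add(Z, Z)))))))
  [11] S(S(S(add(add(Z, add(Z, Z)), mul(Z, add(add(SSSZ, Z), add(Z, Z)))))))
  [12] S(S(S(add(add(Z, Z), mul(Z, add(add(SSSZ, Z), add(Z, Z)))))))
  [13] S(S(S(add(Z, mul(Z, add(add(SSSZ, Z), add(Z, Z)))))))
  [14] S(S(S(mul(Z, add(add(SSSZ, Z), add(Z, Z))))))
  [15] SSSZ

Answer: normal form = SSSZ  (in 15 steps)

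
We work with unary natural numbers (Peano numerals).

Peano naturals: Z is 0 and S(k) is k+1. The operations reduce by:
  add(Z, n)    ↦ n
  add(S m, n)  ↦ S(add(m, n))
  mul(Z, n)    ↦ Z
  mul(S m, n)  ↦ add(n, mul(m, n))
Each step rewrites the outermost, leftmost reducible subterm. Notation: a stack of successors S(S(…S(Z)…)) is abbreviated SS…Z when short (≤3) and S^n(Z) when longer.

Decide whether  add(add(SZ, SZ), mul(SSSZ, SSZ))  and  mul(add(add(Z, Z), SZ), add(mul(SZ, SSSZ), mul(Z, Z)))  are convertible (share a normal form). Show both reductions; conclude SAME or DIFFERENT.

Answer: DIFFERENT — A ⇓ S^8(Z), B ⇓ SSSZ

Working:
Term A:
  start: add(add(SZ, SZ), mul(SSSZ, SSZ))
  [1] add(S(add(Z, SZ)), mul(SSSZ, SSZ))
  [2] S(add(add(Z, SZ), mul(SSSZ, SSZ)))
  [3] S(add(SZ, mul(SSSZ, SSZ)))
  [4] S(S(add(Z, mul(SSSZ, SSZ))))
  [5] S(S(mul(SSSZ, SSZ)))
  [6] S(S(add(SSZ, mul(SSZ, SSZ))))
  [7] S(S(S(add(SZ, mul(SSZ, SSZ)))))
  [8] S(S(S(S(add(Z, mul(SSZ, SSZ))))))
  [9] S(S(S(S(mul(SSZ, SSZ)))))
  [10] S(S(S(S(add(SSZ, mul(SZ, SSZ))))))
  [11] S(S(S(S(S(add(SZ, mul(SZ, SSZ)))))))
  [12] S(S(S(S(S(S(add(Z, mul(SZ, SSZ))))))))
  [13] S(S(S(S(S(S(mul(SZ, SSZ)))))))
  [14] S(S(S(S(S(S(add(SSZ, mul(Z, SSZ))))))))
  [15] S(S(S(S(S(S(S(add(SZ, mul(Z, SSZ)))))))))
  [16] S(S(S(S(S(S(S(S(add(Z, mul(Z, SSZ))))))))))
  [17] S(S(S(S(S(S(S(S(mul(Z, SSZ)))))))))
  [18] S^8(Z)

Term B:
  start: mul(add(add(Z, Z), SZ), add(mul(SZ, SSSZ), mul(Z, Z)))
  [1] mul(add(Z, SZ), add(mul(SZ, SSSZ), mul(Z, Z)))
  [2] mul(SZ, add(mul(SZ, SSSZ), mul(Z, Z)))
  [3] add(add(mul(SZ, SSSZ), mul(Z, Z)), mul(Z, add(mul(SZ, SSSZ), mul(Z, Z))))
  [4] add(add(add(SSSZ, mul(Z, SSSZ)), mul(Z, Z)), mul(Z, add(mul(SZ, SSSZ), mul(Z, Z))))
  [5] add(add(S(add(SSZ, mul(Z, SSSZ))), mul(Z, Z)), mul(Z, add(mul(SZ, SSSZ), mul(Z, Z))))
  [6] add(S(add(add(SSZ, mul(Z, SSSZ)), mul(Z, Z))), mul(Z, add(mul(SZ, SSSZ), mul(Z, Z))))
  [7] S(add(add(add(SSZ, mul(Z, SSSZ)), mul(Z, Z)), mul(Z, add(mul(SZ, SSSZ), mul(Z, Z)))))
  [8] S(add(add(S(add(SZ, mul(Z, SSSZ))), mul(Z, Z)), mul(Z, add(mul(SZ, SSSZ), mul(Z, Z)))))
  [9] S(add(S(add(add(SZ, mul(Z, SSSZ)), mul(Z, Z))), mul(Z, add(mul(SZ, SSSZ), mul(Z, Z)))))
  [10] S(S(add(add(add(SZ, mul(Z, SSSZ)), mul(Z, Z)), mul(Z, add(mul(SZ, SSSZ), mul(Z, Z))))))
  [11] S(S(add(add(S(add(Z, mul(Z, SSSZ))), mul(Z, Z)), mul(Z, add(mul(SZ, SSSZ), mul(Z, Z))))))
  [12] S(S(add(S(add(add(Z, mul(Z, SSSZ)), mul(Z, Z))), mul(Z, add(mul(SZ, SSSZ), mul(Z, Z))))))
  [13] S(S(S(add(add(add(Z, mul(Z, SSSZ)), mul(Z, Z)), mul(Z, add(mul(SZ, SSSZ), mul(Z, Z)))))))
  [14] S(S(S(add(add(mul(Z, SSSZ), mul(Z, Z)), mul(Z, add(mul(SZ, SSSZ), mul(Z, Z)))))))
  [15] S(S(S(add(add(Z, mul(Z, Z)), mul(Z, add(mul(SZ, SSSZ), mul(Z, Z)))))))
  [16] S(S(S(add(mul(Z, Z), mul(Z, add(mul(SZ, SSSZ), mul(Z, Z)))))))
  [17] S(S(S(add(Z, mul(Z, add(mul(SZ, SSSZ), mul(Z, Z)))))))
  [18] S(S(S(mul(Z, add(mul(SZ, SSSZ), mul(Z, Z))))))
  [19] SSSZ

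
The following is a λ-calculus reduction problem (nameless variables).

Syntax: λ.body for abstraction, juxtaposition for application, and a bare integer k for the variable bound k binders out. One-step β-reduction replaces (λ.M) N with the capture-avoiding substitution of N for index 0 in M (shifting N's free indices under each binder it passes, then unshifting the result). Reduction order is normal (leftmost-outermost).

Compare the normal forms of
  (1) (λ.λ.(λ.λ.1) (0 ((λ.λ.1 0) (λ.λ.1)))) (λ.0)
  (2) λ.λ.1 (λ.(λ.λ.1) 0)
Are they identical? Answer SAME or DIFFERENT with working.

Answer: SAME — A ⇓ λ.λ.1 (λ.λ.1), B ⇓ λ.λ.1 (λ.λ.1)

Reduction:
Term A:
  start: (λ.λ.(λ.λ.1) (0 ((λ.λ.1 0) (λ.λ.1)))) (λ.0)
  [1] λ.(λ.λ.1) (0 ((λ.λ.1 0) (λ.λ.1)))
  [2] λ.λ.1 ((λ.λ.1 0) (λ.λ.1))
  [3] λ.λ.1 (λ.(λ.λ.1) 0)
  [4] λ.λ.1 (λ.λ.1)

Term B:
  start: λ.λ.1 (λ.(λ.λ.1) 0)
  [1] λ.λ.1 (λ.λ.1)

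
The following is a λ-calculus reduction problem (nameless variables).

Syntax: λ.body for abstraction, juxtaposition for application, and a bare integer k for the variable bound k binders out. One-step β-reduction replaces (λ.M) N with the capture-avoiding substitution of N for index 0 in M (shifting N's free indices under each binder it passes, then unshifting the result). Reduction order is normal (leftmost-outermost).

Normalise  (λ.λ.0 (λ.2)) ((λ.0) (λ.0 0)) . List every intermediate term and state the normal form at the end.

  start: (λ.λ.0 (λ.2)) ((λ.0) (λ.0 0))
  [1] λ.0 (λ.(λ.0) (λ.0 0))
  [2] λ.0 (λ.λ.0 0)

Answer: normal form = λ.0 (λ.λ.0 0)  (in 2 steps)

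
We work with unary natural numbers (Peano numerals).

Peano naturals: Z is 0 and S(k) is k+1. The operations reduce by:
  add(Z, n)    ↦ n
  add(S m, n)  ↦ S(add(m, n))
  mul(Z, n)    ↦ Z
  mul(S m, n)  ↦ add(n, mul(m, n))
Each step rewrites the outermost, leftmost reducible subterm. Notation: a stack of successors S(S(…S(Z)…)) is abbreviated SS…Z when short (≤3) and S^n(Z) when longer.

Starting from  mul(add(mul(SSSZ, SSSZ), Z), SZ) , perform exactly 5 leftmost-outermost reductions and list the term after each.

  start: mul(add(mul(SSSZ, SSSZ), Z), SZ)
  →1  mul(add(add(SSSZ, mul(SSZ, SSSZ)), Z), SZ)
  →2  mul(add(S(add(SSZ, mul(SSZ, SSSZ))), Z), SZ)
  →3  mul(S(add(add(SSZ, mul(SSZ, SSSZ)), Z)), SZ)
  →4  add(SZ, mul(add(add(SSZ, mul(SSZ, SSSZ)), Z), SZ))
  →5  S(add(Z, mul(add(add(SSZ, mul(SSZ, SSSZ)), Z), SZ)))

Answer: after 5 steps: S(add(Z, mul(add(add(SSZ, mul(SSZ, SSSZ)), Z), SZ)))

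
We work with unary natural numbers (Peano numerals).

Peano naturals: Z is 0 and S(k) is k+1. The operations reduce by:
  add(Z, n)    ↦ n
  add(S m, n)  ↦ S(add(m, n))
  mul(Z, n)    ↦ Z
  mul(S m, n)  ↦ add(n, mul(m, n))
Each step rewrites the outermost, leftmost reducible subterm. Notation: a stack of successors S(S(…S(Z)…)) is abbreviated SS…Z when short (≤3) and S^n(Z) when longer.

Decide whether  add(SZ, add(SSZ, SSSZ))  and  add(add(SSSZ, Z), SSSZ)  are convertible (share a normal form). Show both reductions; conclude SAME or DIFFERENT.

Term A:
  start: add(SZ, add(SSZ, SSSZ))
  [1] S(add(Z, add(SSZ, SSSZ)))
  [2] S(add(SSZ, SSSZ))
  [3] S(S(add(SZ, SSSZ)))
  [4] S(S(S(add(Z, SSSZ))))
  [5] S^6(Z)

Term B:
  start: add(add(SSSZ, Z), SSSZ)
  [1] add(S(add(SSZ, Z)), SSSZ)
  [2] S(add(add(SSZ, Z), SSSZ))
  [3] S(add(S(add(SZ, Z)), SSSZ))
  [4] S(S(add(add(SZ, Z), SSSZ)))
  [5] S(S(add(S(add(Z, Z)), SSSZ)))
  [6] S(S(S(add(add(Z, Z), SSSZ))))
  [7] S(S(S(add(Z, SSSZ))))
  [8] S^6(Z)

Answer: SAME — A ⇓ S^6(Z), B ⇓ S^6(Z)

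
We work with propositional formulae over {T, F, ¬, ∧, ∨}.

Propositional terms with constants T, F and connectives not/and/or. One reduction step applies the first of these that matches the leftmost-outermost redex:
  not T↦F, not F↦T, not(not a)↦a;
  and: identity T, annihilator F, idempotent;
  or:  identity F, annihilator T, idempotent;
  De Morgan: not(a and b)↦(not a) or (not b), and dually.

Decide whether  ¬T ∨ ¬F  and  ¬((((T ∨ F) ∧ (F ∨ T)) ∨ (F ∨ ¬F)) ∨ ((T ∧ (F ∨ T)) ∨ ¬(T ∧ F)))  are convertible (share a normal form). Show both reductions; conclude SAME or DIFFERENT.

Answer: DIFFERENT — A ⇓ T, B ⇓ F

Reduction:
Term A:
  start: ¬T ∨ ¬F
  →1  F ∨ ¬F
  →2  ¬F
  →3  T

Term B:
  start: ¬((((T ∨ F) ∧ (F ∨ T)) ∨ (F ∨ ¬F)) ∨ ((T ∧ (F ∨ T)) ∨ ¬(T ∧ F)))
  →1  ¬(((T ∨ F) ∧ (F ∨ T)) ∨ (F ∨ ¬F)) ∧ ¬((T ∧ (F ∨ T)) ∨ ¬(T ∧ F))
  →2  (¬((T ∨ F) ∧ (F ∨ T)) ∧ ¬(F ∨ ¬F)) ∧ ¬((T ∧ (F ∨ T)) ∨ ¬(T ∧ F))
  →3  ((¬(T ∨ F) ∨ ¬(F ∨ T)) ∧ ¬(F ∨ ¬F)) ∧ ¬((T ∧ (F ∨ T)) ∨ ¬(T ∧ F))
  →4  (((¬T ∧ ¬F) ∨ ¬(F ∨ T)) ∧ ¬(F ∨ ¬F)) ∧ ¬((T ∧ (F ∨ T)) ∨ ¬(T ∧ F))
  →5  (((F ∧ ¬F) ∨ ¬(F ∨ T)) ∧ ¬(F ∨ ¬F)) ∧ ¬((T ∧ (F ∨ T)) ∨ ¬(T ∧ F))
  →6  ((F ∨ ¬(F ∨ T)) ∧ ¬(F ∨ ¬F)) ∧ ¬((T ∧ (F ∨ T)) ∨ ¬(T ∧ F))
  →7  (¬(F ∨ T) ∧ ¬(F ∨ ¬F)) ∧ ¬((T ∧ (F ∨ T)) ∨ ¬(T ∧ F))
  →8  ((¬F ∧ ¬T) ∧ ¬(F ∨ ¬F)) ∧ ¬((T ∧ (F ∨ T)) ∨ ¬(T ∧ F))
  →9  ((T ∧ ¬T) ∧ ¬(F ∨ ¬F)) ∧ ¬((T ∧ (F ∨ T)) ∨ ¬(T ∧ F))
  →10  (¬T ∧ ¬(F ∨ ¬F)) ∧ ¬((T ∧ (F ∨ T)) ∨ ¬(T ∧ F))
  →11  (F ∧ ¬(F ∨ ¬F)) ∧ ¬((T ∧ (F ∨ T)) ∨ ¬(T ∧ F))
  →12  F ∧ ¬((T ∧ (F ∨ T)) ∨ ¬(T ∧ F))
  →13  F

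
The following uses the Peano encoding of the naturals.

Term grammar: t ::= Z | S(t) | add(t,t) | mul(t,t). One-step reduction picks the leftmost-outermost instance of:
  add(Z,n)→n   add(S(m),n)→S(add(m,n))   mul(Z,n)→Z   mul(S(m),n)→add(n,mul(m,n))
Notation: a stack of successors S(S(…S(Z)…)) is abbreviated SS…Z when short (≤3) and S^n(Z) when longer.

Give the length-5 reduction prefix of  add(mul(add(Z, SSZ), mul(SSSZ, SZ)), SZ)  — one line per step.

Answer: after 5 steps: add(S(add(add(Z, mul(SSZ, SZ)), mul(SZ, mul(SSSZ, SZ)))), SZ)

Reduction:
  start: add(mul(add(Z, SSZ), mul(SSSZ, SZ)), SZ)
  step 1: add(mul(SSZ, mul(SSSZ, SZ)), SZ)
  step 2: add(add(mul(SSSZ, SZ), mul(SZ, mul(SSSZ, SZ))), SZ)
  step 3: add(add(add(SZ, mul(SSZ, SZ)), mul(SZ, mul(SSSZ, SZ))), SZ)
  step 4: add(add(S(add(Z, mul(SSZ, SZ))), mul(SZ, mul(SSSZ, SZ))), SZ)
  step 5: add(S(add(add(Z, mul(SSZ, SZ)), mul(SZ, mul(SSSZ, SZ)))), SZ)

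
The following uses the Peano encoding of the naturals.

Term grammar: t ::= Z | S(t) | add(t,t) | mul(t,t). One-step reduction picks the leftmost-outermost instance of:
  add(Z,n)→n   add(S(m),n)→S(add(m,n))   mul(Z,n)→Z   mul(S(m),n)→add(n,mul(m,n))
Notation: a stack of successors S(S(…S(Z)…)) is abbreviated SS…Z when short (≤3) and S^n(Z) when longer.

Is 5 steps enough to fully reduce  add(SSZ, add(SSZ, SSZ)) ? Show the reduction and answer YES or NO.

  start: add(SSZ, add(SSZ, SSZ))
  [1] S(add(SZ, add(SSZ, SSZ)))
  [2] S(S(add(Z, add(SSZ, SSZ))))
  [3] S(S(add(SSZ, SSZ)))
  [4] S(S(S(add(SZ, SSZ))))
  [5] S(S(S(S(add(Z, SSZ)))))

Answer: NO — after 5 steps the term is S(S(S(S(add(Z, SSZ))))), not yet normal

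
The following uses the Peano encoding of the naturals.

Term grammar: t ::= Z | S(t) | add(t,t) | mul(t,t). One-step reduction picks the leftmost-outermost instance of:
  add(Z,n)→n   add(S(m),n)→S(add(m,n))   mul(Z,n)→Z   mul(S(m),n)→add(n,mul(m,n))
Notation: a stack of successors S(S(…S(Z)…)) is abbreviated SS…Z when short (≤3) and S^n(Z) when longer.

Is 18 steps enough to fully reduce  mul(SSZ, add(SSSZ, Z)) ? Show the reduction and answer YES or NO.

  start: mul(SSZ, add(SSSZ, Z))
  →1  add(add(SSSZ, Z), mul(SZ, add(SSSZ, Z)))
  →2  add(S(add(SSZ, Z)), mul(SZ, add(SSSZ, Z)))
  →3  S(add(add(SSZ, Z), mul(SZ, add(SSSZ, Z))))
  →4  S(add(S(add(SZ, Z)), mul(SZ, add(SSSZ, Z))))
  →5  S(S(add(add(SZ, Z), mul(SZ, add(SSSZ, Z)))))
  →6  S(S(add(S(add(Z, Z)), mul(SZ, add(SSSZ, Z)))))
  →7  S(S(S(add(add(Z, Z), mul(SZ, add(SSSZ, Z))))))
  →8  S(S(S(add(Z, mul(SZ, add(SSSZ, Z))))))
  →9  S(S(S(mul(SZ, add(SSSZ, Z)))))
  →10  S(S(S(add(add(SSSZ, Z), mul(Z, add(SSSZ, Z))))))
  →11  S(S(S(add(S(add(SSZ, Z)), mul(Z, add(SSSZ, Z))))))
  →12  S(S(S(S(add(add(SSZ, Z), mul(Z, add(SSSZ, Z)))))))
  →13  S(S(S(S(add(S(add(SZ, Z)), mul(Z, add(SSSZ, Z)))))))
  →14  S(S(S(S(S(add(add(SZ, Z), mul(Z, add(SSSZ, Z))))))))
  →15  S(S(S(S(S(add(S(add(Z, Z)), mul(Z, add(SSSZ, Z))))))))
  →16  S(S(S(S(S(S(add(add(Z, Z), mul(Z, add(SSSZ, Z)))))))))
  →17  S(S(S(S(S(S(add(Z, mul(Z, add(SSSZ, Z)))))))))
  →18  S(S(S(S(S(S(mul(Z, add(SSSZ, Z))))))))

Answer: NO — after 18 steps the term is S(S(S(S(S(S(mul(Z, add(SSSZ, Z)))))))), not yet normal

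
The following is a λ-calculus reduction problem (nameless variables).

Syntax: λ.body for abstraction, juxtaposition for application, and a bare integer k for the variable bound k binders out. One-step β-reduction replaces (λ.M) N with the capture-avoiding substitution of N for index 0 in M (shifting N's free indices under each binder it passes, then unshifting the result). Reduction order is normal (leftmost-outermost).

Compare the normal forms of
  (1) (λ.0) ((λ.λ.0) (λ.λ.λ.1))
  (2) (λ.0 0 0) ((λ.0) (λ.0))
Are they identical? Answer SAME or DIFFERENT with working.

Answer: SAME — A ⇓ λ.0, B ⇓ λ.0

Derivation:
Term A:
  start: (λ.0) ((λ.λ.0) (λ.λ.λ.1))
  step 1: (λ.λ.0) (λ.λ.λ.1)
  step 2: λ.0

Term B:
  start: (λ.0 0 0) ((λ.0) (λ.0))
  step 1: (λ.0) (λ.0) ((λ.0) (λ.0)) ((λ.0) (λ.0))
  step 2: (λ.0) ((λ.0) (λ.0)) ((λ.0) (λ.0))
  step 3: (λ.0) (λ.0) ((λ.0) (λ.0))
  step 4: (λ.0) ((λ.0) (λ.0))
  step 5: (λ.0) (λ.0)
  step 6: λ.0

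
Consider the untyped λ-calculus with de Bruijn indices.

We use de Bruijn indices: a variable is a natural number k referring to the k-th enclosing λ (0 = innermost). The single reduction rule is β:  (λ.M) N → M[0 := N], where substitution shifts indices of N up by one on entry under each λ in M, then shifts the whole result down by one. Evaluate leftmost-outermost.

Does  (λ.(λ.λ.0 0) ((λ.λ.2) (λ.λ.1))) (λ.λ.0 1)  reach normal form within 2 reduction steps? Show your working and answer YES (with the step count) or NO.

  start: (λ.(λ.λ.0 0) ((λ.λ.2) (λ.λ.1))) (λ.λ.0 1)
  [1] (λ.λ.0 0) ((λ.λ.λ.λ.0 1) (λ.λ.1))
  [2] λ.0 0

Answer: YES — reaches normal form λ.0 0 in 2 ≤ 2 steps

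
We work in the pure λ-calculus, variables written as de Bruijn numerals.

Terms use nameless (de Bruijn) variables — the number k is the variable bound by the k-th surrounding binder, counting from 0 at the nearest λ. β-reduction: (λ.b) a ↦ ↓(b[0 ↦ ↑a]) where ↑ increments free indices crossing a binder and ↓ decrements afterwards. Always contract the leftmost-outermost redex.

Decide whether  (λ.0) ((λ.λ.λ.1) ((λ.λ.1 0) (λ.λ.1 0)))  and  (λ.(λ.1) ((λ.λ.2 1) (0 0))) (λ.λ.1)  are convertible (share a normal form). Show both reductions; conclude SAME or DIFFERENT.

Answer: SAME — A ⇓ λ.λ.1, B ⇓ λ.λ.1

Working:
Term A:
  start: (λ.0) ((λ.λ.λ.1) ((λ.λ.1 0) (λ.λ.1 0)))
  →1  (λ.λ.λ.1) ((λ.λ.1 0) (λ.λ.1 0))
  →2  λ.λ.1

Term B:
  start: (λ.(λ.1) ((λ.λ.2 1) (0 0))) (λ.λ.1)
  →1  (λ.λ.λ.1) ((λ.λ.(λ.λ.1) 1) ((λ.λ.1) (λ.λ.1)))
  →2  λ.λ.1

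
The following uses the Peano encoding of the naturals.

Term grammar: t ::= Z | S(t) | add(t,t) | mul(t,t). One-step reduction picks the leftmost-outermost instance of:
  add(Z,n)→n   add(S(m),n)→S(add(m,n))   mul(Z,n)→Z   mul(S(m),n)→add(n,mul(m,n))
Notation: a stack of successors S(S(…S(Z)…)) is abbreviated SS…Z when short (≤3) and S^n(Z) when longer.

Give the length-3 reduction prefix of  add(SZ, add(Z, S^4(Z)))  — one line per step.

  start: add(SZ, add(Z, S^4(Z)))
  step 1: S(add(Z, add(Z, S^4(Z))))
  step 2: S(add(Z, S^4(Z)))
  step 3: S^5(Z)

Answer: after 3 steps: S^5(Z)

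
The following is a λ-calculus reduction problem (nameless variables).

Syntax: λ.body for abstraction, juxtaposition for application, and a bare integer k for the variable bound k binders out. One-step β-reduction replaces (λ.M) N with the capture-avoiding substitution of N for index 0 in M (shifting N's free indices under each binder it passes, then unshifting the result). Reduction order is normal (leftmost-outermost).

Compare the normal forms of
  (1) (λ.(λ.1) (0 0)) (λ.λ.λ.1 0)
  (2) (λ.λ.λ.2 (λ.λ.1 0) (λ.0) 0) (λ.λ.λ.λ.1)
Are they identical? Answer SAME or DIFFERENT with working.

Term A:
  start: (λ.(λ.1) (0 0)) (λ.λ.λ.1 0)
  step 1: (λ.λ.λ.λ.1 0) ((λ.λ.λ.1 0) (λ.λ.λ.1 0))
  step 2: λ.λ.λ.1 0

Term B:
  start: (λ.λ.λ.2 (λ.λ.1 0) (λ.0) 0) (λ.λ.λ.λ.1)
  step 1: λ.λ.(λ.λ.λ.λ.1) (λ.λ.1 0) (λ.0) 0
  step 2: λ.λ.(λ.λ.λ.1) (λ.0) 0
  step 3: λ.λ.(λ.λ.1) 0
  step 4: λ.λ.λ.1

Answer: DIFFERENT — A ⇓ λ.λ.λ.1 0, B ⇓ λ.λ.λ.1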